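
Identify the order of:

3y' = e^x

The order is 1 (highest derivative is of order 1).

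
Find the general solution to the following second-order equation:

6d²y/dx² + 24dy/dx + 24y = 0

Characteristic equation: 6r² + 24r + 24 = 0
Divide by 6: r² + 4r + 4 = 0
Factored: (r + 2)² = 0
Repeated root: r = -2
General solution: y = (C₁ + C₂x)e^(-2x)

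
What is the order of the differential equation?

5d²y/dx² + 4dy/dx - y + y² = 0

The order is 2 (highest derivative is of order 2).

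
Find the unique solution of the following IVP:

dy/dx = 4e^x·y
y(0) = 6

General solution: y = Ce^(4e^x)
Applying IC y(0) = 6:
Particular solution: y = 6e^(4(e^x - 1))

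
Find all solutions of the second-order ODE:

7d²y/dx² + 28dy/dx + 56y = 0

Characteristic equation: 7r² + 28r + 56 = 0
Divide by 7: r² + 4r + 8 = 0
Roots: r = -2 ± 2i (complex conjugates)
General solution: y = e^(-2x)(C₁cos(2x) + C₂sin(2x))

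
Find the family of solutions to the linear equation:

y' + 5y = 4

Using integrating factor method:

General solution: y = 4/5 + Ce^(-5x)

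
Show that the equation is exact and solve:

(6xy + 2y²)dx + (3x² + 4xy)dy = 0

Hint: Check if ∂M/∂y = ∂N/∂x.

Verify exactness: ∂M/∂y = ∂N/∂x ✓
Find F(x,y) such that ∂F/∂x = M, ∂F/∂y = N
Solution: 3x²y + 2xy² = C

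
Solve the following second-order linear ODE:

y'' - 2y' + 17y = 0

Characteristic equation: r² - 2r + 17 = 0
Roots: r = 1 ± 4i (complex conjugates)
General solution: y = e^x(C₁cos(4x) + C₂sin(4x))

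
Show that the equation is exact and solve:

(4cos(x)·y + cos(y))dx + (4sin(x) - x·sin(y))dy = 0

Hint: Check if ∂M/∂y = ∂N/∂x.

Verify exactness: ∂M/∂y = ∂N/∂x ✓
Find F(x,y) such that ∂F/∂x = M, ∂F/∂y = N
Solution: 4sin(x)·y + x·cos(y) = C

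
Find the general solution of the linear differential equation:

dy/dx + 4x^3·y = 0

Using integrating factor method:

General solution: y = Ce^(-x^4)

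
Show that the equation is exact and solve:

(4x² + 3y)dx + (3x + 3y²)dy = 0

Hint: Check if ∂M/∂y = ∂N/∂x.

Verify exactness: ∂M/∂y = ∂N/∂x ✓
Find F(x,y) such that ∂F/∂x = M, ∂F/∂y = N
Solution: 4x³/3 + 3xy + y³ = C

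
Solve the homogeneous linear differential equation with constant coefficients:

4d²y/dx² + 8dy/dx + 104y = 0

Characteristic equation: 4r² + 8r + 104 = 0
Divide by 4: r² + 2r + 26 = 0
Roots: r = -1 ± 5i (complex conjugates)
General solution: y = e^(-x)(C₁cos(5x) + C₂sin(5x))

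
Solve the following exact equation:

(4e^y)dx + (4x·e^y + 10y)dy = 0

Verify exactness: ∂M/∂y = ∂N/∂x ✓
Find F(x,y) such that ∂F/∂x = M, ∂F/∂y = N
Solution: 4x·e^y + 5y² = C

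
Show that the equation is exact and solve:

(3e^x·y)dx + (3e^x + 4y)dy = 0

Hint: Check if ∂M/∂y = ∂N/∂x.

Verify exactness: ∂M/∂y = ∂N/∂x ✓
Find F(x,y) such that ∂F/∂x = M, ∂F/∂y = N
Solution: 3e^x·y + 2y² = C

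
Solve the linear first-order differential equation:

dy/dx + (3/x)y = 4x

Using integrating factor method:

General solution: y = (4/5)x^2 + Cx^(-3)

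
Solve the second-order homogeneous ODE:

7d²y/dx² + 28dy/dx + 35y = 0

Characteristic equation: 7r² + 28r + 35 = 0
Divide by 7: r² + 4r + 5 = 0
Roots: r = -2 ± i (complex conjugates)
General solution: y = e^(-2x)(C₁cos(x) + C₂sin(x))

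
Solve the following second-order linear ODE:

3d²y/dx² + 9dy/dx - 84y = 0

Characteristic equation: 3r² + 9r - 84 = 0
Divide by 3: r² + 3r - 28 = 0
Roots: r = 4, -7 (distinct real)
General solution: y = C₁e^(4x) + C₂e^(-7x)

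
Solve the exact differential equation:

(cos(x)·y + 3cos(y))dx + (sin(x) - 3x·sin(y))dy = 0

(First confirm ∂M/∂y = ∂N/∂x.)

Verify exactness: ∂M/∂y = ∂N/∂x ✓
Find F(x,y) such that ∂F/∂x = M, ∂F/∂y = N
Solution: sin(x)·y + 3x·cos(y) = C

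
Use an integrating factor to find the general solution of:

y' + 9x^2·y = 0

Using integrating factor method:

General solution: y = Ce^(-3x^3)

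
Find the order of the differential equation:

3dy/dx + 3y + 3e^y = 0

The order is 1 (highest derivative is of order 1).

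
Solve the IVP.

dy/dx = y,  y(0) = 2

General solution: y = Ce^x
Applying IC y(0) = 2:
Particular solution: y = 2e^x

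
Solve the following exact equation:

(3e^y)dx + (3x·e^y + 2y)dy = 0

Verify exactness: ∂M/∂y = ∂N/∂x ✓
Find F(x,y) such that ∂F/∂x = M, ∂F/∂y = N
Solution: 3x·e^y + y² = C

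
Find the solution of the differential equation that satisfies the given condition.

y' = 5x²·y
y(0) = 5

General solution: y = Ce^(5x³/3)
Applying IC y(0) = 5:
Particular solution: y = 5e^(5x³/3)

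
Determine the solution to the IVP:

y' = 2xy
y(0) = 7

General solution: y = Ce^(x²)
Applying IC y(0) = 7:
Particular solution: y = 7e^(x²)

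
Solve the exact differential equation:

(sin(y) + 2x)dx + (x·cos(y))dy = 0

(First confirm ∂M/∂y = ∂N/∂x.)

Verify exactness: ∂M/∂y = ∂N/∂x ✓
Find F(x,y) such that ∂F/∂x = M, ∂F/∂y = N
Solution: x·sin(y) + x² = C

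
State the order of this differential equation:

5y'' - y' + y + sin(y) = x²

The order is 2 (highest derivative is of order 2).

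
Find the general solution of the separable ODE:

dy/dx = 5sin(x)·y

Separating variables and integrating:
ln|y| = -5cos(x) + C

General solution: y = Ce^(-5cos(x))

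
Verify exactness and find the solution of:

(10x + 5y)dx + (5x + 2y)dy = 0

Verify exactness: ∂M/∂y = ∂N/∂x ✓
Find F(x,y) such that ∂F/∂x = M, ∂F/∂y = N
Solution: 5x² + 5xy + y² = C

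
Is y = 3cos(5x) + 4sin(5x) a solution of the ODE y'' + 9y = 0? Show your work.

Verification:
y'' = -75cos(5x) - 100sin(5x)
y'' + 9y ≠ 0 (frequency mismatch: got 25 instead of 9)

No, it is not a solution.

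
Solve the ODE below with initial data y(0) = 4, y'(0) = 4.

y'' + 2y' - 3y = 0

General solution: y = C₁e^x + C₂e^(-3x)
Applying ICs: C₁ = 4, C₂ = 0
Particular solution: y = 4e^x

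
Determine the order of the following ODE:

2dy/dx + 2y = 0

The order is 1 (highest derivative is of order 1).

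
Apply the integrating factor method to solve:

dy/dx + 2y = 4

Using integrating factor method:

General solution: y = 2 + Ce^(-2x)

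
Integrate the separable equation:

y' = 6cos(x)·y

Separating variables and integrating:
ln|y| = 6sin(x) + C

General solution: y = Ce^(6sin(x))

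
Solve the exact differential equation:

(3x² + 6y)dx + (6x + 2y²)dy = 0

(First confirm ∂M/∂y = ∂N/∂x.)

Verify exactness: ∂M/∂y = ∂N/∂x ✓
Find F(x,y) such that ∂F/∂x = M, ∂F/∂y = N
Solution: x³ + 6xy + 2y³/3 = C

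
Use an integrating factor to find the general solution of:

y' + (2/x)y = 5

Using integrating factor method:

General solution: y = (5/3)x + Cx^(-2)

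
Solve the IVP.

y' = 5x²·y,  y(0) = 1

General solution: y = Ce^(5x³/3)
Applying IC y(0) = 1:
Particular solution: y = e^(5x³/3)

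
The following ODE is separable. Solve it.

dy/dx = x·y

Separating variables and integrating:
ln|y| = x^2/2 + C

General solution: y = Ce^(x^2/2)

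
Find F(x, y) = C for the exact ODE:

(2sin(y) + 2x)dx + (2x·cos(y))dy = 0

Verify exactness: ∂M/∂y = ∂N/∂x ✓
Find F(x,y) such that ∂F/∂x = M, ∂F/∂y = N
Solution: 2x·sin(y) + x² = C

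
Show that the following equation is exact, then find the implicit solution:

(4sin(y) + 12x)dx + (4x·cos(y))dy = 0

Verify exactness: ∂M/∂y = ∂N/∂x ✓
Find F(x,y) such that ∂F/∂x = M, ∂F/∂y = N
Solution: 4x·sin(y) + 6x² = C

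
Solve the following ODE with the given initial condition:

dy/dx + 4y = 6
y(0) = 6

General solution: y = 3/2 + Ce^(-4x)
Applying y(0) = 6: C = 6 - 3/2 = 9/2
Particular solution: y = 3/2 + (9/2)e^(-4x)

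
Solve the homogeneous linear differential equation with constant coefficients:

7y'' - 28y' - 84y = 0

Characteristic equation: 7r² - 28r - 84 = 0
Divide by 7: r² - 4r - 12 = 0
Roots: r = 6, -2 (distinct real)
General solution: y = C₁e^(6x) + C₂e^(-2x)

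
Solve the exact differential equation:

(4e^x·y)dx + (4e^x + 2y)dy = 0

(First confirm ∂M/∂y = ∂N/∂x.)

Verify exactness: ∂M/∂y = ∂N/∂x ✓
Find F(x,y) such that ∂F/∂x = M, ∂F/∂y = N
Solution: 4e^x·y + y² = C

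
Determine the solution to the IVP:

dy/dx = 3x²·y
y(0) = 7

General solution: y = Ce^(x³)
Applying IC y(0) = 7:
Particular solution: y = 7e^(x³)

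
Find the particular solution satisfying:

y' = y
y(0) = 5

General solution: y = Ce^x
Applying IC y(0) = 5:
Particular solution: y = 5e^x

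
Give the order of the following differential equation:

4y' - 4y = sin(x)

The order is 1 (highest derivative is of order 1).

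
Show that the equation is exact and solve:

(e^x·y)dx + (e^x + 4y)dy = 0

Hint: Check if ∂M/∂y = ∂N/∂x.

Verify exactness: ∂M/∂y = ∂N/∂x ✓
Find F(x,y) such that ∂F/∂x = M, ∂F/∂y = N
Solution: e^x·y + 2y² = C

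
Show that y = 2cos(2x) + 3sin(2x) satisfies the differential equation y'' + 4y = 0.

Verification:
y'' = -8cos(2x) - 12sin(2x)
y'' + 4y = 0 ✓

Yes, it is a solution.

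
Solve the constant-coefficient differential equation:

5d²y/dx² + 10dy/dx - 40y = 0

Characteristic equation: 5r² + 10r - 40 = 0
Divide by 5: r² + 2r - 8 = 0
Roots: r = 2, -4 (distinct real)
General solution: y = C₁e^(2x) + C₂e^(-4x)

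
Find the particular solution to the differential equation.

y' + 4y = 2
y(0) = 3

General solution: y = 1/2 + Ce^(-4x)
Applying y(0) = 3: C = 3 - 1/2 = 5/2
Particular solution: y = 1/2 + (5/2)e^(-4x)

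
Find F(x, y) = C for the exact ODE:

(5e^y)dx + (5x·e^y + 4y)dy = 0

Verify exactness: ∂M/∂y = ∂N/∂x ✓
Find F(x,y) such that ∂F/∂x = M, ∂F/∂y = N
Solution: 5x·e^y + 2y² = C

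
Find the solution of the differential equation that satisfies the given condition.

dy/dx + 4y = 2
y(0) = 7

General solution: y = 1/2 + Ce^(-4x)
Applying y(0) = 7: C = 7 - 1/2 = 13/2
Particular solution: y = 1/2 + (13/2)e^(-4x)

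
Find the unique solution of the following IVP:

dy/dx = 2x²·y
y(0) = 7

General solution: y = Ce^(2x³/3)
Applying IC y(0) = 7:
Particular solution: y = 7e^(2x³/3)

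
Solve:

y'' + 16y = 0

Characteristic equation: r² + 16 = 0
Roots: r = ±4i (complex conjugates)
General solution: y = C₁cos(4x) + C₂sin(4x)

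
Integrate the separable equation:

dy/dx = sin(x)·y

Separating variables and integrating:
ln|y| = -cos(x) + C

General solution: y = Ce^(-cos(x))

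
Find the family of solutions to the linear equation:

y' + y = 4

Using integrating factor method:

General solution: y = 4 + Ce^(-x)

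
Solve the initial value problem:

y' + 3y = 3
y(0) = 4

General solution: y = 1 + Ce^(-3x)
Applying y(0) = 4: C = 4 - 1 = 3
Particular solution: y = 1 + 3e^(-3x)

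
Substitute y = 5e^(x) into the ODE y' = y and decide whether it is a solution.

Verification:
y = 5e^(x)
y' = 5e^(x)
y = 5e^(x)
y' = y ✓

Yes, it is a solution.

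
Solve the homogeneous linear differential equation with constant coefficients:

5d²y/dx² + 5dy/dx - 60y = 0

Characteristic equation: 5r² + 5r - 60 = 0
Divide by 5: r² + r - 12 = 0
Roots: r = 3, -4 (distinct real)
General solution: y = C₁e^(3x) + C₂e^(-4x)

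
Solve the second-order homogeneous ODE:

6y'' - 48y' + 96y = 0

Characteristic equation: 6r² - 48r + 96 = 0
Divide by 6: r² - 8r + 16 = 0
Factored: (r - 4)² = 0
Repeated root: r = 4
General solution: y = (C₁ + C₂x)e^(4x)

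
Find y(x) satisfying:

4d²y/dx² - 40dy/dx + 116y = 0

Characteristic equation: 4r² - 40r + 116 = 0
Divide by 4: r² - 10r + 29 = 0
Roots: r = 5 ± 2i (complex conjugates)
General solution: y = e^(5x)(C₁cos(2x) + C₂sin(2x))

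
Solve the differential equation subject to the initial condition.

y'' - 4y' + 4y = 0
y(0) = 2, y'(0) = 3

General solution: y = (C₁ + C₂x)e^(2x)
Repeated root r = 2
Applying ICs: C₁ = 2, C₂ = -1
Particular solution: y = (2 - x)e^(2x)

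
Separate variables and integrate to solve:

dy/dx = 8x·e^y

Separating variables and integrating:
-e^(-y) = 4x² + C

General solution: y = -ln(C - 4x²)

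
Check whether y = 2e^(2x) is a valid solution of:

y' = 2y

Verification:
y = 2e^(2x)
y' = 4e^(2x)
2y = 4e^(2x)
y' = 2y ✓

Yes, it is a solution.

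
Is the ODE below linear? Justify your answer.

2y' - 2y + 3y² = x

No. Nonlinear (y² term)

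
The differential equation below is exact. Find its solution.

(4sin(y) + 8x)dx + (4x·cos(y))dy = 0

Verify exactness: ∂M/∂y = ∂N/∂x ✓
Find F(x,y) such that ∂F/∂x = M, ∂F/∂y = N
Solution: 4x·sin(y) + 4x² = C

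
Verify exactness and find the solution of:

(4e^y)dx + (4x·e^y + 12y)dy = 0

Verify exactness: ∂M/∂y = ∂N/∂x ✓
Find F(x,y) such that ∂F/∂x = M, ∂F/∂y = N
Solution: 4x·e^y + 6y² = C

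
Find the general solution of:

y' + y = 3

Using integrating factor method:

General solution: y = 3 + Ce^(-x)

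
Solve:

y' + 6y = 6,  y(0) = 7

General solution: y = 1 + Ce^(-6x)
Applying y(0) = 7: C = 7 - 1 = 6
Particular solution: y = 1 + 6e^(-6x)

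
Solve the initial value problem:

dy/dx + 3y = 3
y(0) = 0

General solution: y = 1 + Ce^(-3x)
Applying y(0) = 0: C = 0 - 1 = -1
Particular solution: y = 1 - e^(-3x)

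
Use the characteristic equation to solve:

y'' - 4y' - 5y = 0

Characteristic equation: r² - 4r - 5 = 0
Roots: r = 5, -1 (distinct real)
General solution: y = C₁e^(5x) + C₂e^(-x)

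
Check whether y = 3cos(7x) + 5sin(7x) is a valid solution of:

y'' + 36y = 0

Verification:
y'' = -147cos(7x) - 245sin(7x)
y'' + 36y ≠ 0 (frequency mismatch: got 49 instead of 36)

No, it is not a solution.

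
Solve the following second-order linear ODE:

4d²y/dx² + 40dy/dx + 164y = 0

Characteristic equation: 4r² + 40r + 164 = 0
Divide by 4: r² + 10r + 41 = 0
Roots: r = -5 ± 4i (complex conjugates)
General solution: y = e^(-5x)(C₁cos(4x) + C₂sin(4x))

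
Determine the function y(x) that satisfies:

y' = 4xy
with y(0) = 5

General solution: y = Ce^(2x²)
Applying IC y(0) = 5:
Particular solution: y = 5e^(2x²)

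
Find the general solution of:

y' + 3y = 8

Using integrating factor method:

General solution: y = 8/3 + Ce^(-3x)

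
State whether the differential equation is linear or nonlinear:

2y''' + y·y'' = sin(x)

Nonlinear (y·y'' term)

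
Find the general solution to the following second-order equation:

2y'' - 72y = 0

Characteristic equation: 2r² - 72 = 0
Divide by 2: r² - 36 = 0
Roots: r = 6, -6 (distinct real)
General solution: y = C₁e^(6x) + C₂e^(-6x)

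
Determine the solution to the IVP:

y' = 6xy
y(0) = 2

General solution: y = Ce^(3x²)
Applying IC y(0) = 2:
Particular solution: y = 2e^(3x²)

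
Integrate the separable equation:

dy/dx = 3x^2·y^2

Separating variables and integrating:
-1/y = x^3 + C

General solution: y^-1 = -x^3 + C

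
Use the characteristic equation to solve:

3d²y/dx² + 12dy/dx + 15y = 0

Characteristic equation: 3r² + 12r + 15 = 0
Divide by 3: r² + 4r + 5 = 0
Roots: r = -2 ± i (complex conjugates)
General solution: y = e^(-2x)(C₁cos(x) + C₂sin(x))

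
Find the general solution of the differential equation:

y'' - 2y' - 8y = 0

Characteristic equation: r² - 2r - 8 = 0
Roots: r = 4, -2 (distinct real)
General solution: y = C₁e^(4x) + C₂e^(-2x)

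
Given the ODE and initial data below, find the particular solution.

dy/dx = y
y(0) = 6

General solution: y = Ce^x
Applying IC y(0) = 6:
Particular solution: y = 6e^x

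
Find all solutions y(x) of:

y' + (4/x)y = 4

Using integrating factor method:

General solution: y = (4/5)x + Cx^(-4)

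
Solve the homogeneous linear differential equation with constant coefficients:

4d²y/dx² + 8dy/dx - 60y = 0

Characteristic equation: 4r² + 8r - 60 = 0
Divide by 4: r² + 2r - 15 = 0
Roots: r = 3, -5 (distinct real)
General solution: y = C₁e^(3x) + C₂e^(-5x)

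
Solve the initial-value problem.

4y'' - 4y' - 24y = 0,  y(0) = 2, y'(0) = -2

General solution: y = C₁e^(3x) + C₂e^(-2x)
Applying ICs: C₁ = 2/5, C₂ = 8/5
Particular solution: y = (2/5)e^(3x) + (8/5)e^(-2x)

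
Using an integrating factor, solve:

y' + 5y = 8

Using integrating factor method:

General solution: y = 8/5 + Ce^(-5x)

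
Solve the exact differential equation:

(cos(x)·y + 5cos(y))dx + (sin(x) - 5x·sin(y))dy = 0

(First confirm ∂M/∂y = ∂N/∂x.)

Verify exactness: ∂M/∂y = ∂N/∂x ✓
Find F(x,y) such that ∂F/∂x = M, ∂F/∂y = N
Solution: sin(x)·y + 5x·cos(y) = C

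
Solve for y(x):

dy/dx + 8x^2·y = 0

Using integrating factor method:

General solution: y = Ce^(-8x^3/3)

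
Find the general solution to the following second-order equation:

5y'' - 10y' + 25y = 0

Characteristic equation: 5r² - 10r + 25 = 0
Divide by 5: r² - 2r + 5 = 0
Roots: r = 1 ± 2i (complex conjugates)
General solution: y = e^x(C₁cos(2x) + C₂sin(2x))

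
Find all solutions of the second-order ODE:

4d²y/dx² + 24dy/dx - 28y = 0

Characteristic equation: 4r² + 24r - 28 = 0
Divide by 4: r² + 6r - 7 = 0
Roots: r = 1, -7 (distinct real)
General solution: y = C₁e^x + C₂e^(-7x)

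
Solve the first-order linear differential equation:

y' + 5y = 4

Using integrating factor method:

General solution: y = 4/5 + Ce^(-5x)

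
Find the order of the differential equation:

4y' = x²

The order is 1 (highest derivative is of order 1).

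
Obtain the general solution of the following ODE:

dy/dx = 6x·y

Separating variables and integrating:
ln|y| = 3x^2 + C

General solution: y = Ce^(3x^2)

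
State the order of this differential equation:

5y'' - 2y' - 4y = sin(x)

The order is 2 (highest derivative is of order 2).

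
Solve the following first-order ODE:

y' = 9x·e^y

Separating variables and integrating:
-e^(-y) = 9x²/2 + C

General solution: y = -ln(C - 9x²/2)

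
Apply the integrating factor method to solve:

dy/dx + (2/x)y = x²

Using integrating factor method:

General solution: y = (1/5)x^3 + Cx^(-2)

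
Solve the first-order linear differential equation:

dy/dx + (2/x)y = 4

Using integrating factor method:

General solution: y = (4/3)x + Cx^(-2)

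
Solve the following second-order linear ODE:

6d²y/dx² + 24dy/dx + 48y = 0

Characteristic equation: 6r² + 24r + 48 = 0
Divide by 6: r² + 4r + 8 = 0
Roots: r = -2 ± 2i (complex conjugates)
General solution: y = e^(-2x)(C₁cos(2x) + C₂sin(2x))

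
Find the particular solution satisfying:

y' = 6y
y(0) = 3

General solution: y = Ce^(6x)
Applying IC y(0) = 3:
Particular solution: y = 3e^(6x)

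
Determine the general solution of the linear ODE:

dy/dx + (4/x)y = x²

Using integrating factor method:

General solution: y = (1/7)x^3 + Cx^(-4)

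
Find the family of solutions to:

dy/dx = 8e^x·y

Separating variables and integrating:
ln|y| = 8e^x + C

General solution: y = Ce^(8e^x)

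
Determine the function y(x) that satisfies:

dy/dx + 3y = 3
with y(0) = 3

General solution: y = 1 + Ce^(-3x)
Applying y(0) = 3: C = 3 - 1 = 2
Particular solution: y = 1 + 2e^(-3x)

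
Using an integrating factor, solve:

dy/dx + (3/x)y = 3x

Using integrating factor method:

General solution: y = (3/5)x^2 + Cx^(-3)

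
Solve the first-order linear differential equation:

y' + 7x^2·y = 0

Using integrating factor method:

General solution: y = Ce^(-7x^3/3)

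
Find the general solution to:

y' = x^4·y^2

Separating variables and integrating:
-1/y = x^5/5 + C

General solution: y^-1 = (-1/5)x^5 + C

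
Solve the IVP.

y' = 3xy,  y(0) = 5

General solution: y = Ce^(3x²/2)
Applying IC y(0) = 5:
Particular solution: y = 5e^(3x²/2)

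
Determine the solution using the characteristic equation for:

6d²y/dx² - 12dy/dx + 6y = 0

Characteristic equation: 6r² - 12r + 6 = 0
Divide by 6: r² - 2r + 1 = 0
Factored: (r - 1)² = 0
Repeated root: r = 1
General solution: y = (C₁ + C₂x)e^x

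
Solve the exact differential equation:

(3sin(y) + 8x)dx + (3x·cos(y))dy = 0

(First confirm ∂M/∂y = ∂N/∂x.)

Verify exactness: ∂M/∂y = ∂N/∂x ✓
Find F(x,y) such that ∂F/∂x = M, ∂F/∂y = N
Solution: 3x·sin(y) + 4x² = C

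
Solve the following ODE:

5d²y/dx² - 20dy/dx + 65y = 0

Characteristic equation: 5r² - 20r + 65 = 0
Divide by 5: r² - 4r + 13 = 0
Roots: r = 2 ± 3i (complex conjugates)
General solution: y = e^(2x)(C₁cos(3x) + C₂sin(3x))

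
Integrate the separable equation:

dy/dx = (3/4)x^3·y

Separating variables and integrating:
ln|y| = 3x^4/16 + C

General solution: y = Ce^(3x^4/16)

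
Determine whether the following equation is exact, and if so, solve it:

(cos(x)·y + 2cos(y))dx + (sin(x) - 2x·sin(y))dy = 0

Verify exactness: ∂M/∂y = ∂N/∂x ✓
Find F(x,y) such that ∂F/∂x = M, ∂F/∂y = N
Solution: sin(x)·y + 2x·cos(y) = C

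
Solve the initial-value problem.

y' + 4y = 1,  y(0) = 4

General solution: y = 1/4 + Ce^(-4x)
Applying y(0) = 4: C = 4 - 1/4 = 15/4
Particular solution: y = 1/4 + (15/4)e^(-4x)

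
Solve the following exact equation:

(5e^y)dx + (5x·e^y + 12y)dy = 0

Verify exactness: ∂M/∂y = ∂N/∂x ✓
Find F(x,y) such that ∂F/∂x = M, ∂F/∂y = N
Solution: 5x·e^y + 6y² = C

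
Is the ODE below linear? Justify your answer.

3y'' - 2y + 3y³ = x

No. Nonlinear (y³ term)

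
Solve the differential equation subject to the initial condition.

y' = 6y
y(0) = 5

General solution: y = Ce^(6x)
Applying IC y(0) = 5:
Particular solution: y = 5e^(6x)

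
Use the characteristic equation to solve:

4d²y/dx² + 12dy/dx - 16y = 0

Characteristic equation: 4r² + 12r - 16 = 0
Divide by 4: r² + 3r - 4 = 0
Roots: r = 1, -4 (distinct real)
General solution: y = C₁e^x + C₂e^(-4x)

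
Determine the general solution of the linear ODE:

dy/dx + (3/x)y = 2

Using integrating factor method:

General solution: y = (1/2)x + Cx^(-3)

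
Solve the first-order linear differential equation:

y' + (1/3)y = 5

Using integrating factor method:

General solution: y = 15 + Ce^(-x/3)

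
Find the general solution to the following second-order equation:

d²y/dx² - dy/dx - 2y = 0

Characteristic equation: r² - r - 2 = 0
Roots: r = 2, -1 (distinct real)
General solution: y = C₁e^(2x) + C₂e^(-x)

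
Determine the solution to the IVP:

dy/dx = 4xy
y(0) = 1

General solution: y = Ce^(2x²)
Applying IC y(0) = 1:
Particular solution: y = e^(2x²)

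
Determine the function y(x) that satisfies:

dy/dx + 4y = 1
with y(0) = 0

General solution: y = 1/4 + Ce^(-4x)
Applying y(0) = 0: C = 0 - 1/4 = -1/4
Particular solution: y = 1/4 - (1/4)e^(-4x)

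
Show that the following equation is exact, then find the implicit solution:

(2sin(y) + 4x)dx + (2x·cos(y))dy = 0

Verify exactness: ∂M/∂y = ∂N/∂x ✓
Find F(x,y) such that ∂F/∂x = M, ∂F/∂y = N
Solution: 2x·sin(y) + 2x² = C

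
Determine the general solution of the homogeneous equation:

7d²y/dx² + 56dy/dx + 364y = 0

Characteristic equation: 7r² + 56r + 364 = 0
Divide by 7: r² + 8r + 52 = 0
Roots: r = -4 ± 6i (complex conjugates)
General solution: y = e^(-4x)(C₁cos(6x) + C₂sin(6x))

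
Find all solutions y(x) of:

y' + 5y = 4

Using integrating factor method:

General solution: y = 4/5 + Ce^(-5x)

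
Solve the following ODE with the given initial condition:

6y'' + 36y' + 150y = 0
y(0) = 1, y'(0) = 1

General solution: y = e^(-3x)(C₁cos(4x) + C₂sin(4x))
Complex roots r = -3 ± 4i
Applying ICs: C₁ = 1, C₂ = 1
Particular solution: y = e^(-3x)(cos(4x) + sin(4x))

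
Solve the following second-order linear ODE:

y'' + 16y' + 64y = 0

Characteristic equation: r² + 16r + 64 = 0
Factored: (r + 8)² = 0
Repeated root: r = -8
General solution: y = (C₁ + C₂x)e^(-8x)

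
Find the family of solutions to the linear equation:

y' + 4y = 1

Using integrating factor method:

General solution: y = 1/4 + Ce^(-4x)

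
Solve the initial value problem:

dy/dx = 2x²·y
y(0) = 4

General solution: y = Ce^(2x³/3)
Applying IC y(0) = 4:
Particular solution: y = 4e^(2x³/3)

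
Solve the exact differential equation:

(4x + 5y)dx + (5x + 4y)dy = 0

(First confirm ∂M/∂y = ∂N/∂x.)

Verify exactness: ∂M/∂y = ∂N/∂x ✓
Find F(x,y) such that ∂F/∂x = M, ∂F/∂y = N
Solution: 2x² + 5xy + 2y² = C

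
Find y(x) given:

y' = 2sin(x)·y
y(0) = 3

General solution: y = Ce^(-2cos(x))
Applying IC y(0) = 3:
Particular solution: y = 3e^(2(1-cos(x)))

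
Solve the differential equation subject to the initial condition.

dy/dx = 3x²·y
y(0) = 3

General solution: y = Ce^(x³)
Applying IC y(0) = 3:
Particular solution: y = 3e^(x³)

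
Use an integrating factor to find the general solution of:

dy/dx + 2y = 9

Using integrating factor method:

General solution: y = 9/2 + Ce^(-2x)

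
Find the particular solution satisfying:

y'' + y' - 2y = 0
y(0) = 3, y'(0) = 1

General solution: y = C₁e^x + C₂e^(-2x)
Applying ICs: C₁ = 7/3, C₂ = 2/3
Particular solution: y = (7/3)e^x + (2/3)e^(-2x)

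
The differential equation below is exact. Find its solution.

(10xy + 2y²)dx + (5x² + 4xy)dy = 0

Verify exactness: ∂M/∂y = ∂N/∂x ✓
Find F(x,y) such that ∂F/∂x = M, ∂F/∂y = N
Solution: 5x²y + 2xy² = C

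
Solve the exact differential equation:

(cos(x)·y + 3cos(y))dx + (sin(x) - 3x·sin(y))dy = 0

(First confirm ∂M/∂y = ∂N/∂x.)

Verify exactness: ∂M/∂y = ∂N/∂x ✓
Find F(x,y) such that ∂F/∂x = M, ∂F/∂y = N
Solution: sin(x)·y + 3x·cos(y) = C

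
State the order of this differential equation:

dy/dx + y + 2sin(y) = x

The order is 1 (highest derivative is of order 1).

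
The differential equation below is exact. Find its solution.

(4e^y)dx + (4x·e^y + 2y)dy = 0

Verify exactness: ∂M/∂y = ∂N/∂x ✓
Find F(x,y) such that ∂F/∂x = M, ∂F/∂y = N
Solution: 4x·e^y + y² = C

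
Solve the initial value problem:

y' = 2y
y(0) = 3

General solution: y = Ce^(2x)
Applying IC y(0) = 3:
Particular solution: y = 3e^(2x)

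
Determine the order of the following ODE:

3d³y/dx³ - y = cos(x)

The order is 3 (highest derivative is of order 3).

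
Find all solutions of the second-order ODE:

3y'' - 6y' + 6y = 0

Characteristic equation: 3r² - 6r + 6 = 0
Divide by 3: r² - 2r + 2 = 0
Roots: r = 1 ± i (complex conjugates)
General solution: y = e^x(C₁cos(x) + C₂sin(x))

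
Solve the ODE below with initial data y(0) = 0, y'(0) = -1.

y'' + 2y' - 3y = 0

General solution: y = C₁e^x + C₂e^(-3x)
Applying ICs: C₁ = -1/4, C₂ = 1/4
Particular solution: y = -(1/4)e^x + (1/4)e^(-3x)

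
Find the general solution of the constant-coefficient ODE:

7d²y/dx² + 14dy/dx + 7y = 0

Characteristic equation: 7r² + 14r + 7 = 0
Divide by 7: r² + 2r + 1 = 0
Factored: (r + 1)² = 0
Repeated root: r = -1
General solution: y = (C₁ + C₂x)e^(-x)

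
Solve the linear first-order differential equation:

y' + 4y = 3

Using integrating factor method:

General solution: y = 3/4 + Ce^(-4x)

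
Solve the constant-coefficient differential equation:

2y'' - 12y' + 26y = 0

Characteristic equation: 2r² - 12r + 26 = 0
Divide by 2: r² - 6r + 13 = 0
Roots: r = 3 ± 2i (complex conjugates)
General solution: y = e^(3x)(C₁cos(2x) + C₂sin(2x))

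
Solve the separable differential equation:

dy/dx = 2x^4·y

Separating variables and integrating:
ln|y| = 2x^5/5 + C

General solution: y = Ce^(2x^5/5)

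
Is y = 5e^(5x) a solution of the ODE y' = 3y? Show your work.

Verification:
y = 5e^(5x)
y' = 25e^(5x)
But 3y = 15e^(5x)
y' ≠ 3y — the derivative does not match

No, it is not a solution.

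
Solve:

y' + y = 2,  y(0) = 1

General solution: y = 2 + Ce^(-x)
Applying y(0) = 1: C = 1 - 2 = -1
Particular solution: y = 2 - e^(-x)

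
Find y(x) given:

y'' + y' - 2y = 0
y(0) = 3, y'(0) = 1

General solution: y = C₁e^x + C₂e^(-2x)
Applying ICs: C₁ = 7/3, C₂ = 2/3
Particular solution: y = (7/3)e^x + (2/3)e^(-2x)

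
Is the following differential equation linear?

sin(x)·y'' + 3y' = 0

Yes. Linear (y and its derivatives appear to the first power only, no products of y terms)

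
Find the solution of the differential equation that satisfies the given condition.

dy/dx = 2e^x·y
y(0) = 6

General solution: y = Ce^(2e^x)
Applying IC y(0) = 6:
Particular solution: y = 6e^(2(e^x - 1))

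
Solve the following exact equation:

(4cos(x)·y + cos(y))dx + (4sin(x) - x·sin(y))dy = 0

Verify exactness: ∂M/∂y = ∂N/∂x ✓
Find F(x,y) such that ∂F/∂x = M, ∂F/∂y = N
Solution: 4sin(x)·y + x·cos(y) = C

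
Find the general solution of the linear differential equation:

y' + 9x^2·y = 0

Using integrating factor method:

General solution: y = Ce^(-3x^3)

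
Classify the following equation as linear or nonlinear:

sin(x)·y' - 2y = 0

Linear (y and its derivatives appear to the first power only, no products of y terms)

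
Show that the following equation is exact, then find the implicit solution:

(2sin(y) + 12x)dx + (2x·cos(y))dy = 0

Verify exactness: ∂M/∂y = ∂N/∂x ✓
Find F(x,y) such that ∂F/∂x = M, ∂F/∂y = N
Solution: 2x·sin(y) + 6x² = C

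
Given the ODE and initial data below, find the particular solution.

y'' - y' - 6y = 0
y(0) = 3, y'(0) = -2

General solution: y = C₁e^(3x) + C₂e^(-2x)
Applying ICs: C₁ = 4/5, C₂ = 11/5
Particular solution: y = (4/5)e^(3x) + (11/5)e^(-2x)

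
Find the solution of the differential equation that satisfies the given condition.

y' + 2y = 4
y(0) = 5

General solution: y = 2 + Ce^(-2x)
Applying y(0) = 5: C = 5 - 2 = 3
Particular solution: y = 2 + 3e^(-2x)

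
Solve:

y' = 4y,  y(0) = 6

General solution: y = Ce^(4x)
Applying IC y(0) = 6:
Particular solution: y = 6e^(4x)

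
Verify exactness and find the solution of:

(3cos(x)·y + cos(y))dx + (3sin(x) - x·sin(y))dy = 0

Verify exactness: ∂M/∂y = ∂N/∂x ✓
Find F(x,y) such that ∂F/∂x = M, ∂F/∂y = N
Solution: 3sin(x)·y + x·cos(y) = C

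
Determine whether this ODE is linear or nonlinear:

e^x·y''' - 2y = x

Linear (y and its derivatives appear to the first power only, no products of y terms)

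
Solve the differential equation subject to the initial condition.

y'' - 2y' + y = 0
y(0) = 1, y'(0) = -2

General solution: y = (C₁ + C₂x)e^x
Repeated root r = 1
Applying ICs: C₁ = 1, C₂ = -3
Particular solution: y = (1 - 3x)e^x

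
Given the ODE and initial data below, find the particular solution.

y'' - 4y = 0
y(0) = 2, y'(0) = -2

General solution: y = C₁e^(2x) + C₂e^(-2x)
Applying ICs: C₁ = 1/2, C₂ = 3/2
Particular solution: y = (1/2)e^(2x) + (3/2)e^(-2x)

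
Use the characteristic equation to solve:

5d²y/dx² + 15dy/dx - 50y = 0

Characteristic equation: 5r² + 15r - 50 = 0
Divide by 5: r² + 3r - 10 = 0
Roots: r = 2, -5 (distinct real)
General solution: y = C₁e^(2x) + C₂e^(-5x)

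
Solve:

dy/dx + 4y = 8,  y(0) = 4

General solution: y = 2 + Ce^(-4x)
Applying y(0) = 4: C = 4 - 2 = 2
Particular solution: y = 2 + 2e^(-4x)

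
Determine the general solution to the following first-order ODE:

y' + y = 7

Using integrating factor method:

General solution: y = 7 + Ce^(-x)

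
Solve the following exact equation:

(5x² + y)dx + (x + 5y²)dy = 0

Verify exactness: ∂M/∂y = ∂N/∂x ✓
Find F(x,y) such that ∂F/∂x = M, ∂F/∂y = N
Solution: 5x³/3 + xy + 5y³/3 = C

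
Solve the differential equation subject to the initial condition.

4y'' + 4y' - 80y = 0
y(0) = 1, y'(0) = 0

General solution: y = C₁e^(4x) + C₂e^(-5x)
Applying ICs: C₁ = 5/9, C₂ = 4/9
Particular solution: y = (5/9)e^(4x) + (4/9)e^(-5x)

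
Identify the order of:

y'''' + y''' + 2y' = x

The order is 4 (highest derivative is of order 4).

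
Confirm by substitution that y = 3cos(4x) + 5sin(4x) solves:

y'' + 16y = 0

Verification:
y'' = -48cos(4x) - 80sin(4x)
y'' + 16y = 0 ✓

Yes, it is a solution.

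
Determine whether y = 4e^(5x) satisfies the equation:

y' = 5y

Verification:
y = 4e^(5x)
y' = 20e^(5x)
5y = 20e^(5x)
y' = 5y ✓

Yes, it is a solution.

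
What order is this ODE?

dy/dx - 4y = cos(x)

The order is 1 (highest derivative is of order 1).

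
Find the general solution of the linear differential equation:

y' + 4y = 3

Using integrating factor method:

General solution: y = 3/4 + Ce^(-4x)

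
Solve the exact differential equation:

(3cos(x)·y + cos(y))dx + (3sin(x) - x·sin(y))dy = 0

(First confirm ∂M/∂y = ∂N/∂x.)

Verify exactness: ∂M/∂y = ∂N/∂x ✓
Find F(x,y) such that ∂F/∂x = M, ∂F/∂y = N
Solution: 3sin(x)·y + x·cos(y) = C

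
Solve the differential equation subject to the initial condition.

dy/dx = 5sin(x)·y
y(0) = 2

General solution: y = Ce^(-5cos(x))
Applying IC y(0) = 2:
Particular solution: y = 2e^(5(1-cos(x)))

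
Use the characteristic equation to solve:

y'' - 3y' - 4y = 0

Characteristic equation: r² - 3r - 4 = 0
Roots: r = 4, -1 (distinct real)
General solution: y = C₁e^(4x) + C₂e^(-x)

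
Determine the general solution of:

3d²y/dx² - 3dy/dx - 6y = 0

Characteristic equation: 3r² - 3r - 6 = 0
Divide by 3: r² - r - 2 = 0
Roots: r = 2, -1 (distinct real)
General solution: y = C₁e^(2x) + C₂e^(-x)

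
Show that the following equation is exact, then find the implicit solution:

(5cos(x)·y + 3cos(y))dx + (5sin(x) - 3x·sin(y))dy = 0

Verify exactness: ∂M/∂y = ∂N/∂x ✓
Find F(x,y) such that ∂F/∂x = M, ∂F/∂y = N
Solution: 5sin(x)·y + 3x·cos(y) = C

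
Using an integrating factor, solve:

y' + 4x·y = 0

Using integrating factor method:

General solution: y = Ce^(-2x^2)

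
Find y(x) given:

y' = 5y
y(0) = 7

General solution: y = Ce^(5x)
Applying IC y(0) = 7:
Particular solution: y = 7e^(5x)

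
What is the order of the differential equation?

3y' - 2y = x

The order is 1 (highest derivative is of order 1).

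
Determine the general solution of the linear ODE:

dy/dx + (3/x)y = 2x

Using integrating factor method:

General solution: y = (2/5)x^2 + Cx^(-3)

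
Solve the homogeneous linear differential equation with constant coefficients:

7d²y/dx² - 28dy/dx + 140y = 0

Characteristic equation: 7r² - 28r + 140 = 0
Divide by 7: r² - 4r + 20 = 0
Roots: r = 2 ± 4i (complex conjugates)
General solution: y = e^(2x)(C₁cos(4x) + C₂sin(4x))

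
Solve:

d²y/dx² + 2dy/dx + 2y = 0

Characteristic equation: r² + 2r + 2 = 0
Roots: r = -1 ± i (complex conjugates)
General solution: y = e^(-x)(C₁cos(x) + C₂sin(x))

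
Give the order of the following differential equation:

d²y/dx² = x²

The order is 2 (highest derivative is of order 2).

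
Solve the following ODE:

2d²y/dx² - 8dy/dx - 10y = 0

Characteristic equation: 2r² - 8r - 10 = 0
Divide by 2: r² - 4r - 5 = 0
Roots: r = 5, -1 (distinct real)
General solution: y = C₁e^(5x) + C₂e^(-x)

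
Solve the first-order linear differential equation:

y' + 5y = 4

Using integrating factor method:

General solution: y = 4/5 + Ce^(-5x)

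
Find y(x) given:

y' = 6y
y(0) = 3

General solution: y = Ce^(6x)
Applying IC y(0) = 3:
Particular solution: y = 3e^(6x)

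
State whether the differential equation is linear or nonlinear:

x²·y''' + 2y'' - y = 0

Linear (y and its derivatives appear to the first power only, no products of y terms)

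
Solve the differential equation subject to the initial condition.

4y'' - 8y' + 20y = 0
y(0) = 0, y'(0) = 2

General solution: y = e^x(C₁cos(2x) + C₂sin(2x))
Complex roots r = 1 ± 2i
Applying ICs: C₁ = 0, C₂ = 1
Particular solution: y = e^x(sin(2x))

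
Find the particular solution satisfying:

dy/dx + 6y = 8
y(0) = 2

General solution: y = 4/3 + Ce^(-6x)
Applying y(0) = 2: C = 2 - 4/3 = 2/3
Particular solution: y = 4/3 + (2/3)e^(-6x)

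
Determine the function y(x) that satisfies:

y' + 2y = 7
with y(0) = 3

General solution: y = 7/2 + Ce^(-2x)
Applying y(0) = 3: C = 3 - 7/2 = -1/2
Particular solution: y = 7/2 - (1/2)e^(-2x)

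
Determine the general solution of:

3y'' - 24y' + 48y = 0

Characteristic equation: 3r² - 24r + 48 = 0
Divide by 3: r² - 8r + 16 = 0
Factored: (r - 4)² = 0
Repeated root: r = 4
General solution: y = (C₁ + C₂x)e^(4x)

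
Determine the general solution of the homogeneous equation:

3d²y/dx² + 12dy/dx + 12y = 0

Characteristic equation: 3r² + 12r + 12 = 0
Divide by 3: r² + 4r + 4 = 0
Factored: (r + 2)² = 0
Repeated root: r = -2
General solution: y = (C₁ + C₂x)e^(-2x)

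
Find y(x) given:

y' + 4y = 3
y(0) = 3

General solution: y = 3/4 + Ce^(-4x)
Applying y(0) = 3: C = 3 - 3/4 = 9/4
Particular solution: y = 3/4 + (9/4)e^(-4x)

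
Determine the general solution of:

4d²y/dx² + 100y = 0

Characteristic equation: 4r² + 100 = 0
Divide by 4: r² + 25 = 0
Roots: r = ±5i (complex conjugates)
General solution: y = C₁cos(5x) + C₂sin(5x)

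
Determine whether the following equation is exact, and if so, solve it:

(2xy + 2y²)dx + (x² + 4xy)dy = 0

Verify exactness: ∂M/∂y = ∂N/∂x ✓
Find F(x,y) such that ∂F/∂x = M, ∂F/∂y = N
Solution: x²y + 2xy² = C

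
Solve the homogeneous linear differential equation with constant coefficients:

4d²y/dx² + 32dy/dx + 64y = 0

Characteristic equation: 4r² + 32r + 64 = 0
Divide by 4: r² + 8r + 16 = 0
Factored: (r + 4)² = 0
Repeated root: r = -4
General solution: y = (C₁ + C₂x)e^(-4x)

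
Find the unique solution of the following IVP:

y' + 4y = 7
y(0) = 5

General solution: y = 7/4 + Ce^(-4x)
Applying y(0) = 5: C = 5 - 7/4 = 13/4
Particular solution: y = 7/4 + (13/4)e^(-4x)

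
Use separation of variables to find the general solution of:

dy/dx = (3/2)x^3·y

Separating variables and integrating:
ln|y| = 3x^4/8 + C

General solution: y = Ce^(3x^4/8)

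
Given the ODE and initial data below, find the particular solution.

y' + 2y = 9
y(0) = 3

General solution: y = 9/2 + Ce^(-2x)
Applying y(0) = 3: C = 3 - 9/2 = -3/2
Particular solution: y = 9/2 - (3/2)e^(-2x)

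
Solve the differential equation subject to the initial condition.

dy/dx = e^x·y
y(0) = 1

General solution: y = Ce^(e^x)
Applying IC y(0) = 1:
Particular solution: y = e^(e^x - 1)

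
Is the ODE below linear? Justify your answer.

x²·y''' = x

Yes. Linear (y and its derivatives appear to the first power only, no products of y terms)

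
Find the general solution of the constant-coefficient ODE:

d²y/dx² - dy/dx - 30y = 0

Characteristic equation: r² - r - 30 = 0
Roots: r = 6, -5 (distinct real)
General solution: y = C₁e^(6x) + C₂e^(-5x)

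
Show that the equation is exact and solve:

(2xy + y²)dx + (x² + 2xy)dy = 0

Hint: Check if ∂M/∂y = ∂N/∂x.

Verify exactness: ∂M/∂y = ∂N/∂x ✓
Find F(x,y) such that ∂F/∂x = M, ∂F/∂y = N
Solution: x²y + xy² = C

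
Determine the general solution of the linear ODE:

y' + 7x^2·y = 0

Using integrating factor method:

General solution: y = Ce^(-7x^3/3)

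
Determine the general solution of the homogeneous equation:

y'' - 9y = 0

Characteristic equation: r² - 9 = 0
Roots: r = 3, -3 (distinct real)
General solution: y = C₁e^(3x) + C₂e^(-3x)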